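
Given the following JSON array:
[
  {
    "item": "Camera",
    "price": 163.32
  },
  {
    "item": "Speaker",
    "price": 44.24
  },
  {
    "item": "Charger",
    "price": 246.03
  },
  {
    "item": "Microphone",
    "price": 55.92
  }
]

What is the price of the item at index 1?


Array index 1 -> Speaker
price = 44.24

ANSWER: 44.24


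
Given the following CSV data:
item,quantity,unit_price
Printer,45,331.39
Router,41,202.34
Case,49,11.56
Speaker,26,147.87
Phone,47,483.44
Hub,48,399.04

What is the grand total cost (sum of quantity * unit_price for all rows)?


Computing row totals:
  Printer: 45 * 331.39 = 14912.55
  Router: 41 * 202.34 = 8295.94
  Case: 49 * 11.56 = 566.44
  Speaker: 26 * 147.87 = 3844.62
  Phone: 47 * 483.44 = 22721.68
  Hub: 48 * 399.04 = 19153.92
Grand total = 14912.55 + 8295.94 + 566.44 + 3844.62 + 22721.68 + 19153.92 = 69495.15

ANSWER: 69495.15


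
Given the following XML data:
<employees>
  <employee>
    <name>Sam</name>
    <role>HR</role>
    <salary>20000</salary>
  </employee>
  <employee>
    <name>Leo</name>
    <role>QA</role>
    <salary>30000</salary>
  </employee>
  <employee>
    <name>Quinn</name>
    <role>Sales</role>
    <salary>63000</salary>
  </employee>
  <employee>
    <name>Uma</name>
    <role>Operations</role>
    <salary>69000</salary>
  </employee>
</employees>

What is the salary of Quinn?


Searching for <employee> with <name>Quinn</name>
Found at position 3
<salary>63000</salary>

ANSWER: 63000


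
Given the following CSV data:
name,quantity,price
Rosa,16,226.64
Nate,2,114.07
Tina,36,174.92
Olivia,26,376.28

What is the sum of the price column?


Values in 'price' column:
  Row 1: 226.64
  Row 2: 114.07
  Row 3: 174.92
  Row 4: 376.28
Sum = 226.64 + 114.07 + 174.92 + 376.28 = 891.91

ANSWER: 891.91


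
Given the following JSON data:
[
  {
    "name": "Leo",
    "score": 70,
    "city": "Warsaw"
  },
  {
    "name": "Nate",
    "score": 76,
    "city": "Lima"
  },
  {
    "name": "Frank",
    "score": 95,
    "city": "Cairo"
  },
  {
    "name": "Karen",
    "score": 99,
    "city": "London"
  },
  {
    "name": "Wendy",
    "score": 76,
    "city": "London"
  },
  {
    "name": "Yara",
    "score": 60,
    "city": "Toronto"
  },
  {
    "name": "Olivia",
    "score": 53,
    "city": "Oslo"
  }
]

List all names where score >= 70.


Filtering records where score >= 70:
  Leo (score=70) -> YES
  Nate (score=76) -> YES
  Frank (score=95) -> YES
  Karen (score=99) -> YES
  Wendy (score=76) -> YES
  Yara (score=60) -> no
  Olivia (score=53) -> no


ANSWER: Leo, Nate, Frank, Karen, Wendy


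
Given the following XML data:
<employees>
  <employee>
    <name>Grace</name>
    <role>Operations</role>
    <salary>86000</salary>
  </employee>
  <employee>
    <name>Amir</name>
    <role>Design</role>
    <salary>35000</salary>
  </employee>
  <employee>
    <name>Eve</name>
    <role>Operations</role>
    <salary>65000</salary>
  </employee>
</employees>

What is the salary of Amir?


Searching for <employee> with <name>Amir</name>
Found at position 2
<salary>35000</salary>

ANSWER: 35000


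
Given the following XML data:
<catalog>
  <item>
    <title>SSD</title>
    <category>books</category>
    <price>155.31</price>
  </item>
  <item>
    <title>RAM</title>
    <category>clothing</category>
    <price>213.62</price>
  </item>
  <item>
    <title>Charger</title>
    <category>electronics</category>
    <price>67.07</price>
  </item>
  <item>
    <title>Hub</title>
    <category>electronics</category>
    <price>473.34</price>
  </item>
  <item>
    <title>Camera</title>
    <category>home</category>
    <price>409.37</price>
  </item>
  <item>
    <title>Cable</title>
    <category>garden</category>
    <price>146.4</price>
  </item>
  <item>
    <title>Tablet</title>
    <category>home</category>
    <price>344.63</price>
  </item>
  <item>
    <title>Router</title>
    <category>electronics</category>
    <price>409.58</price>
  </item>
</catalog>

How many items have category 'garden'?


Scanning <item> elements for <category>garden</category>:
  Item 6: Cable -> MATCH
Count: 1

ANSWER: 1


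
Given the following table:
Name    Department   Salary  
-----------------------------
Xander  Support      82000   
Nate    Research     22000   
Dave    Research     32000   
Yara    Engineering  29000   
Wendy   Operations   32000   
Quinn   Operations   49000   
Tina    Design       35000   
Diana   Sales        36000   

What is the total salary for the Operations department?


Operations department members:
  Wendy: 32000
  Quinn: 49000
Total = 32000 + 49000 = 81000

ANSWER: 81000


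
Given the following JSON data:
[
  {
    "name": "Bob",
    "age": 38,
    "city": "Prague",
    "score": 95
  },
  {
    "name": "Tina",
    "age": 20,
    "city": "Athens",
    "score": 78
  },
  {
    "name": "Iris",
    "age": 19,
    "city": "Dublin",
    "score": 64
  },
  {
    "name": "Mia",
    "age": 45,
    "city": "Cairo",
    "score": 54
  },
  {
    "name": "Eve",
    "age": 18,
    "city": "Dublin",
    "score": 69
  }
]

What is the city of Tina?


Looking up record where name = Tina
Record index: 1
Field 'city' = Athens

ANSWER: Athens


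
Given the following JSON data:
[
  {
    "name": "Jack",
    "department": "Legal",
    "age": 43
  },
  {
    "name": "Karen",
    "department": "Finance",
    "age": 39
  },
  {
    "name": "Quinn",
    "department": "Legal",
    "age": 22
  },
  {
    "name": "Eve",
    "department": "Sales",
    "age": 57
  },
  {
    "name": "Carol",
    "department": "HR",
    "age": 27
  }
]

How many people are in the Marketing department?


Scanning records for department = Marketing
  No matches found
Count: 0

ANSWER: 0


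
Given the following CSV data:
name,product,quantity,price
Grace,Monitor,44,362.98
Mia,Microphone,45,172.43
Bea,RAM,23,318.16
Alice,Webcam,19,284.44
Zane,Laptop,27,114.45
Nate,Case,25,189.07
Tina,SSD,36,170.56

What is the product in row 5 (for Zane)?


Row 5: Zane
Column 'product' = Laptop

ANSWER: Laptop


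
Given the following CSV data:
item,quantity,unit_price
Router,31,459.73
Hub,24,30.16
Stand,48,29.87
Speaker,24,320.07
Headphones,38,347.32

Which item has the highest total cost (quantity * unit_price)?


Computing row totals:
  Router: 14251.63
  Hub: 723.84
  Stand: 1433.76
  Speaker: 7681.68
  Headphones: 13198.16
Maximum: Router (14251.63)

ANSWER: Router


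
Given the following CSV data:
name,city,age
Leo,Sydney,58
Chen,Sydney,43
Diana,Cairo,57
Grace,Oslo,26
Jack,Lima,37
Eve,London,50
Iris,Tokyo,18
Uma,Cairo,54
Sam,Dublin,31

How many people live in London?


Scanning city column for 'London':
  Row 6: Eve -> MATCH
Total matches: 1

ANSWER: 1


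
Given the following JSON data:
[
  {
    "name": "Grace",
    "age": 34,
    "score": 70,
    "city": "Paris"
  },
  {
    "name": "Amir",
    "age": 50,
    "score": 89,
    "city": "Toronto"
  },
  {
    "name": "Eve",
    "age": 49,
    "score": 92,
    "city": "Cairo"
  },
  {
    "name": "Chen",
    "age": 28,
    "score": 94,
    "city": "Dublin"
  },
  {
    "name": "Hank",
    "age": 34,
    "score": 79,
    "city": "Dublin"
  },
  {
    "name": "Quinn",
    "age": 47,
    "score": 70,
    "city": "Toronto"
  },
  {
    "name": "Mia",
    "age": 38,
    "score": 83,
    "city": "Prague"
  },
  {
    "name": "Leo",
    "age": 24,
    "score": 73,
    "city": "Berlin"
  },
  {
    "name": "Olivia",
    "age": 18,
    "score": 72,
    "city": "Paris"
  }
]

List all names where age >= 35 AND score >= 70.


Checking both conditions:
  Grace (age=34, score=70) -> no
  Amir (age=50, score=89) -> YES
  Eve (age=49, score=92) -> YES
  Chen (age=28, score=94) -> no
  Hank (age=34, score=79) -> no
  Quinn (age=47, score=70) -> YES
  Mia (age=38, score=83) -> YES
  Leo (age=24, score=73) -> no
  Olivia (age=18, score=72) -> no


ANSWER: Amir, Eve, Quinn, Mia


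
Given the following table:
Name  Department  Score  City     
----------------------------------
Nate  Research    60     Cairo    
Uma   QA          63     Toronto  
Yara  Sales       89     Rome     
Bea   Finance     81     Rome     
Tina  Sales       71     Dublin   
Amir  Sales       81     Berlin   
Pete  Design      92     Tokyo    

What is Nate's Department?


Row 1: Nate
Department = Research

ANSWER: Research


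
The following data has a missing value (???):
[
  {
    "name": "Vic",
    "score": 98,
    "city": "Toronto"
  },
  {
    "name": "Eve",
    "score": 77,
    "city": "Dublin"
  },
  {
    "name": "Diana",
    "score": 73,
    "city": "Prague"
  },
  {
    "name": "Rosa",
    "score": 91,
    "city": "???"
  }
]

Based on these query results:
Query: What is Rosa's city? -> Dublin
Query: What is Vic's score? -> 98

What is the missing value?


The missing value is Rosa's city
From query: Rosa's city = Dublin

ANSWER: Dublin


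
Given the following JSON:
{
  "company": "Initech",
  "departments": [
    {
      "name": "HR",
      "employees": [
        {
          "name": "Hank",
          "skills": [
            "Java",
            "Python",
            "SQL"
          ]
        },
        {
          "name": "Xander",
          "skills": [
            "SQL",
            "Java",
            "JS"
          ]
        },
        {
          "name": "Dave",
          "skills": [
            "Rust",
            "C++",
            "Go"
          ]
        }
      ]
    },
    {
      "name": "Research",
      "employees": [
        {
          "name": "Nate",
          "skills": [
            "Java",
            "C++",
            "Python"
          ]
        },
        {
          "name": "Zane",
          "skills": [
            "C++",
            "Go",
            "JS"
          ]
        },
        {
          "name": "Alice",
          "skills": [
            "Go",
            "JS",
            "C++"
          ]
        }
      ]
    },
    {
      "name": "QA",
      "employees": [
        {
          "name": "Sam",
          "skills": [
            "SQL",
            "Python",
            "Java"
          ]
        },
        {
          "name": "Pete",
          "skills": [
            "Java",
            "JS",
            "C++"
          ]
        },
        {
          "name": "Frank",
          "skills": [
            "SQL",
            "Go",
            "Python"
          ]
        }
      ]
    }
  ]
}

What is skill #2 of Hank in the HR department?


Path: departments[0].employees[0].skills[1]
Value: Python

ANSWER: Python


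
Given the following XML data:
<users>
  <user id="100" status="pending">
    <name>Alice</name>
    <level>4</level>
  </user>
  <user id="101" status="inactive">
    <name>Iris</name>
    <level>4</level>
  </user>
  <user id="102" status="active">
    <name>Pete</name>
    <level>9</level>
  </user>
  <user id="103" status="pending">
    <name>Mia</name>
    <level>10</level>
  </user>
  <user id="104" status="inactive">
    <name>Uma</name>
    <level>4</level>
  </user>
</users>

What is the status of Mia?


Finding user with name = Mia
user id="103" status="pending"

ANSWER: pending


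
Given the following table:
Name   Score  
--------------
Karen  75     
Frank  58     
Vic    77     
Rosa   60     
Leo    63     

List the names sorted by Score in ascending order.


Sorting by Score (ascending):
  Frank: 58
  Rosa: 60
  Leo: 63
  Karen: 75
  Vic: 77


ANSWER: Frank, Rosa, Leo, Karen, Vic


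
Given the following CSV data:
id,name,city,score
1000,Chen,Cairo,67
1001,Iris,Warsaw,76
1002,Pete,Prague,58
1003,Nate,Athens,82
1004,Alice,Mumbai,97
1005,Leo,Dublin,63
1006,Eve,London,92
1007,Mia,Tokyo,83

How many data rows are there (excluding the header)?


Counting rows (excluding header):
Header: id,name,city,score
Data rows: 8

ANSWER: 8


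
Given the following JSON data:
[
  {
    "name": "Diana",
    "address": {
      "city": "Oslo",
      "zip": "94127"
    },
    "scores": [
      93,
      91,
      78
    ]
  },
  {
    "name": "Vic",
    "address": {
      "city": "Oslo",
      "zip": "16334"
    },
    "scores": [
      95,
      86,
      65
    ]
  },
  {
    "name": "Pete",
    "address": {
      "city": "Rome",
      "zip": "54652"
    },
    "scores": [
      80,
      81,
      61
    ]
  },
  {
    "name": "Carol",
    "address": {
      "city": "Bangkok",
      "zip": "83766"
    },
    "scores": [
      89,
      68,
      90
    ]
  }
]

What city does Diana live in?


Path: records[0].address.city
Value: Oslo

ANSWER: Oslo


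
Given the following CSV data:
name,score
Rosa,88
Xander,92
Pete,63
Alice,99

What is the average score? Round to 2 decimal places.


Scores: 88, 92, 63, 99
Sum = 342
Count = 4
Average = 342 / 4 = 85.50

ANSWER: 85.50


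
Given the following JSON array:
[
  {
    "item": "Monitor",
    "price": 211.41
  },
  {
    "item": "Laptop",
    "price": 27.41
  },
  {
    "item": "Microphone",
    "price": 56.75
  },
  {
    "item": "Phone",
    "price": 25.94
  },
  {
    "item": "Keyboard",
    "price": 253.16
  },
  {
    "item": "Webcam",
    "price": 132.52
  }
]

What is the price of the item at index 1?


Array index 1 -> Laptop
price = 27.41

ANSWER: 27.41


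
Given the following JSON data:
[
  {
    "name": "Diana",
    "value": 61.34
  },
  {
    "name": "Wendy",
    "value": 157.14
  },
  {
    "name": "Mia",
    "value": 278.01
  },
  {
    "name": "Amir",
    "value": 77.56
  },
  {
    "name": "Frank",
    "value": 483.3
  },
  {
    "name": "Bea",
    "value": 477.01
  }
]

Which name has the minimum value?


Comparing values:
  Diana: 61.34
  Wendy: 157.14
  Mia: 278.01
  Amir: 77.56
  Frank: 483.3
  Bea: 477.01
Minimum: Diana (61.34)

ANSWER: Diana


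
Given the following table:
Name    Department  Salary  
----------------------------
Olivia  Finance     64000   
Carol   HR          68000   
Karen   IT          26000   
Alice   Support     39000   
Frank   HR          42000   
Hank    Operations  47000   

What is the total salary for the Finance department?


Finance department members:
  Olivia: 64000
Total = 64000 = 64000

ANSWER: 64000


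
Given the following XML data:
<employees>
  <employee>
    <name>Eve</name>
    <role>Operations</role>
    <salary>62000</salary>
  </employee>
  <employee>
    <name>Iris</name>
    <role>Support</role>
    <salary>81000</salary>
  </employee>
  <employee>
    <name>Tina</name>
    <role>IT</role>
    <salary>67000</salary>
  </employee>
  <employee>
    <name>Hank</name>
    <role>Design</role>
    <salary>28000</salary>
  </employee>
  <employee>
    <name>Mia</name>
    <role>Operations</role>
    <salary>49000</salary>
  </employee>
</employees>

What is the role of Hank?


Searching for <employee> with <name>Hank</name>
Found at position 4
<role>Design</role>

ANSWER: Design


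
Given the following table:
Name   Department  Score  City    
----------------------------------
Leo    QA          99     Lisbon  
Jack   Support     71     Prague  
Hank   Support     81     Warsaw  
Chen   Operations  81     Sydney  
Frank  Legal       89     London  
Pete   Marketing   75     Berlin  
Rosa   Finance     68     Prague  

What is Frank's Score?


Row 5: Frank
Score = 89

ANSWER: 89


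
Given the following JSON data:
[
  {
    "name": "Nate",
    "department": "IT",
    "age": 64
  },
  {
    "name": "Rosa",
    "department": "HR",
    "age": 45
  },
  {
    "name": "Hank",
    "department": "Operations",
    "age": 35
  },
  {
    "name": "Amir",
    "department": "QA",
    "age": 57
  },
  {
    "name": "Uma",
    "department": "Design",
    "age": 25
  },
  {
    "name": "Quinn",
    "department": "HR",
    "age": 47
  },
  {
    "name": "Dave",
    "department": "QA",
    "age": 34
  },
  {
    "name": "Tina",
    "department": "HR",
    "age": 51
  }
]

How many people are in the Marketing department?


Scanning records for department = Marketing
  No matches found
Count: 0

ANSWER: 0


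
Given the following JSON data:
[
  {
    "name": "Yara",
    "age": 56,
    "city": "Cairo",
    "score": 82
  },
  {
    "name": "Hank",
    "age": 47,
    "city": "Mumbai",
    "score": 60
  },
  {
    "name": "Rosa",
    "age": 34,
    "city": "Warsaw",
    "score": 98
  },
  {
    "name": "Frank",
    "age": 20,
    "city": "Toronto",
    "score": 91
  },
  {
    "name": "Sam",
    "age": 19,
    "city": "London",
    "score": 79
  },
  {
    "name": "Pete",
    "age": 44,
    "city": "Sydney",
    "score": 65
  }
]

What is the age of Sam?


Looking up record where name = Sam
Record index: 4
Field 'age' = 19

ANSWER: 19


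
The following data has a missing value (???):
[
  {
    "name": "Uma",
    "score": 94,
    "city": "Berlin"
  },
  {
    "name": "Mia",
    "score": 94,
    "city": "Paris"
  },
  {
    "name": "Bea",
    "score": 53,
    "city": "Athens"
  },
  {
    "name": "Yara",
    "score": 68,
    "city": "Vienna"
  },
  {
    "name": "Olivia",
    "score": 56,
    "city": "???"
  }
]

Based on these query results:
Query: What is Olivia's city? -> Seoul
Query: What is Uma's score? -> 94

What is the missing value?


The missing value is Olivia's city
From query: Olivia's city = Seoul

ANSWER: Seoul


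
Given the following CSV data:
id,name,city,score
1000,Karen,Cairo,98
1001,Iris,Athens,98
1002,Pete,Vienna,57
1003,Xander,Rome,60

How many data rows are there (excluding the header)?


Counting rows (excluding header):
Header: id,name,city,score
Data rows: 4

ANSWER: 4


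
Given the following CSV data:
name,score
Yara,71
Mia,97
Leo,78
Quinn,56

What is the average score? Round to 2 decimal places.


Scores: 71, 97, 78, 56
Sum = 302
Count = 4
Average = 302 / 4 = 75.50

ANSWER: 75.50


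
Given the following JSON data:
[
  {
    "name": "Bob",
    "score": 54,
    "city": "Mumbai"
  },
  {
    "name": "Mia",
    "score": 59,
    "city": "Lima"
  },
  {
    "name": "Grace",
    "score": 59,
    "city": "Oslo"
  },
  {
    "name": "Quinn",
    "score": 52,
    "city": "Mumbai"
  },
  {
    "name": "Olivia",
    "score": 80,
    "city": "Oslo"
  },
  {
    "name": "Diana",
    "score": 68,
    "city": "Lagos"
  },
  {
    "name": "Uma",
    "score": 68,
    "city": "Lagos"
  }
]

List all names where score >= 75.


Filtering records where score >= 75:
  Bob (score=54) -> no
  Mia (score=59) -> no
  Grace (score=59) -> no
  Quinn (score=52) -> no
  Olivia (score=80) -> YES
  Diana (score=68) -> no
  Uma (score=68) -> no


ANSWER: Olivia


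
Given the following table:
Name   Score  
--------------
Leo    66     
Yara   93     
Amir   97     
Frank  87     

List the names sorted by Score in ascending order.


Sorting by Score (ascending):
  Leo: 66
  Frank: 87
  Yara: 93
  Amir: 97


ANSWER: Leo, Frank, Yara, Amir


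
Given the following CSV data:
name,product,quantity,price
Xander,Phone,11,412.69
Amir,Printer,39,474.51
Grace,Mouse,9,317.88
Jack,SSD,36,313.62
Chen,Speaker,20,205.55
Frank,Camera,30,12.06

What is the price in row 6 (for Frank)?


Row 6: Frank
Column 'price' = 12.06

ANSWER: 12.06


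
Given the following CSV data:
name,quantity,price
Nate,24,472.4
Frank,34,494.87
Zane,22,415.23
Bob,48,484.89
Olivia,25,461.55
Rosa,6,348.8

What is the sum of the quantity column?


Values in 'quantity' column:
  Row 1: 24
  Row 2: 34
  Row 3: 22
  Row 4: 48
  Row 5: 25
  Row 6: 6
Sum = 24 + 34 + 22 + 48 + 25 + 6 = 159

ANSWER: 159


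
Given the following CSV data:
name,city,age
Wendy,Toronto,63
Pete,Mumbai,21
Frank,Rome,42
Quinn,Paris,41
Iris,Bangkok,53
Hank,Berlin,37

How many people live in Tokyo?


Scanning city column for 'Tokyo':
Total matches: 0

ANSWER: 0


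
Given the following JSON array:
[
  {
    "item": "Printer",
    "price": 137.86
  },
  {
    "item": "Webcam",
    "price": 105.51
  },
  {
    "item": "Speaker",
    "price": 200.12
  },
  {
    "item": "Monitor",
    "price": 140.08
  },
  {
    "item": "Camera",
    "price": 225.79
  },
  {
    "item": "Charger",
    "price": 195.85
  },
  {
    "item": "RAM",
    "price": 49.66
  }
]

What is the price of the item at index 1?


Array index 1 -> Webcam
price = 105.51

ANSWER: 105.51


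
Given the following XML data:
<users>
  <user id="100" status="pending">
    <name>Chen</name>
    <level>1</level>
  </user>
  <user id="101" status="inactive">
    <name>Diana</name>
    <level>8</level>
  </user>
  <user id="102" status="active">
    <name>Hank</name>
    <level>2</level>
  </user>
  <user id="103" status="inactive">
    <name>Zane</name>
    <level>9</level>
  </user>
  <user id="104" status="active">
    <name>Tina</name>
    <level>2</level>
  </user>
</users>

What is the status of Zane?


Finding user with name = Zane
user id="103" status="inactive"

ANSWER: inactive


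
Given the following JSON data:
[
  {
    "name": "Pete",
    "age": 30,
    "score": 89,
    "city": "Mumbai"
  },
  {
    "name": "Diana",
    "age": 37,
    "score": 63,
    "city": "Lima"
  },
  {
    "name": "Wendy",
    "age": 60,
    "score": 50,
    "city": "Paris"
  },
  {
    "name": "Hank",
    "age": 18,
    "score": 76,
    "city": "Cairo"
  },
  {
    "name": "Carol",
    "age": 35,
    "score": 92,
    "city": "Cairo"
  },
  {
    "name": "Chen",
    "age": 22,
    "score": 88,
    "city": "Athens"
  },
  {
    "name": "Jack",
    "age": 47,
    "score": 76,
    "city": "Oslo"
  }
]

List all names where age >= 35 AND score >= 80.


Checking both conditions:
  Pete (age=30, score=89) -> no
  Diana (age=37, score=63) -> no
  Wendy (age=60, score=50) -> no
  Hank (age=18, score=76) -> no
  Carol (age=35, score=92) -> YES
  Chen (age=22, score=88) -> no
  Jack (age=47, score=76) -> no


ANSWER: Carol


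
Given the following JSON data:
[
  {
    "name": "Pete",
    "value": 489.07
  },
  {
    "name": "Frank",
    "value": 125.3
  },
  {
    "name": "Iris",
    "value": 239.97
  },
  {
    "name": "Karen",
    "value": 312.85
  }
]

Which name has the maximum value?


Comparing values:
  Pete: 489.07
  Frank: 125.3
  Iris: 239.97
  Karen: 312.85
Maximum: Pete (489.07)

ANSWER: Pete


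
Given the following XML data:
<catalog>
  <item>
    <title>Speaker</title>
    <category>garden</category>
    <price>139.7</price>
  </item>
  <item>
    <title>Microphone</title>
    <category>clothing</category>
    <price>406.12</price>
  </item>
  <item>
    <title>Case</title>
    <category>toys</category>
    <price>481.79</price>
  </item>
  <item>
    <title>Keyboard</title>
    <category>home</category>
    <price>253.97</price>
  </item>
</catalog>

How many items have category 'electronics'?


Scanning <item> elements for <category>electronics</category>:
Count: 0

ANSWER: 0


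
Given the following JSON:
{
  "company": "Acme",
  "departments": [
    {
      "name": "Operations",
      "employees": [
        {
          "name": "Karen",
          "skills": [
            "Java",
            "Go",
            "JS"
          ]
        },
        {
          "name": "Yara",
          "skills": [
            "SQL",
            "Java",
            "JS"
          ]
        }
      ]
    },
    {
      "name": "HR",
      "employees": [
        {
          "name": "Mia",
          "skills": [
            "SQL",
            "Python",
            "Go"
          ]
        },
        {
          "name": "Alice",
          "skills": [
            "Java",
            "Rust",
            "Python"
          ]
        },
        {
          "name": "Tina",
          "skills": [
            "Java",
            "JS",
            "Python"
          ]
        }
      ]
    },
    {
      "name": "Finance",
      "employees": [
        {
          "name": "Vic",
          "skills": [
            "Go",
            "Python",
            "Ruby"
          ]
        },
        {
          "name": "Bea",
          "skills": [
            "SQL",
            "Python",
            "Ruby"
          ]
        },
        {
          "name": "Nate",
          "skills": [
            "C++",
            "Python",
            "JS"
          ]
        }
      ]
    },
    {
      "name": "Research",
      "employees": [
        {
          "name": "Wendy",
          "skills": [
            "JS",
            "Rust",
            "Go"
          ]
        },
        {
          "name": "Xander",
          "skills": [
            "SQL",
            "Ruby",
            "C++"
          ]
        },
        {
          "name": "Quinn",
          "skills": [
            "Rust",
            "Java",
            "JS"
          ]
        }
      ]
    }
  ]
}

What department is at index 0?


Path: departments[0].name
Value: Operations

ANSWER: Operations


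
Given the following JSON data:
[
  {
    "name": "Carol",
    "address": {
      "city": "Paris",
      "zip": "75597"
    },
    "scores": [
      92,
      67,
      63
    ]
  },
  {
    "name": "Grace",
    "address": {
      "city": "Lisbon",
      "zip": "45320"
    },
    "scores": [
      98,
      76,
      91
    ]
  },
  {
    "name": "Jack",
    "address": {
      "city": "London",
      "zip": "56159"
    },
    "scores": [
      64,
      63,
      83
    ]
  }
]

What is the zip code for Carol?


Path: records[0].address.zip
Value: 75597

ANSWER: 75597


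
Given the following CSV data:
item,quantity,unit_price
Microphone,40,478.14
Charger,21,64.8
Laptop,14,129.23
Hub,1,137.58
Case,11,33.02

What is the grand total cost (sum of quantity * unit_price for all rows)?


Computing row totals:
  Microphone: 40 * 478.14 = 19125.6
  Charger: 21 * 64.8 = 1360.8
  Laptop: 14 * 129.23 = 1809.22
  Hub: 1 * 137.58 = 137.58
  Case: 11 * 33.02 = 363.22
Grand total = 19125.6 + 1360.8 + 1809.22 + 137.58 + 363.22 = 22796.42

ANSWER: 22796.42


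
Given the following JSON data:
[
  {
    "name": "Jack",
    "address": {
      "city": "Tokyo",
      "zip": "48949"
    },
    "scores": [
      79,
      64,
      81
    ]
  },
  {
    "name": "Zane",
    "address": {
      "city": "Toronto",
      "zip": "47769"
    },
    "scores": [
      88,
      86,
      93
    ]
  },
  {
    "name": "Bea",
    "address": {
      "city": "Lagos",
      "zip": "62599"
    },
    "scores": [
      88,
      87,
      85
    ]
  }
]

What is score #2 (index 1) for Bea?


Path: records[2].scores[1]
Value: 87

ANSWER: 87


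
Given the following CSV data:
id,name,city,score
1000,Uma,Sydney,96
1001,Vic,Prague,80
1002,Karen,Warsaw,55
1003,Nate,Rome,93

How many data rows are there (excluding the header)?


Counting rows (excluding header):
Header: id,name,city,score
Data rows: 4

ANSWER: 4


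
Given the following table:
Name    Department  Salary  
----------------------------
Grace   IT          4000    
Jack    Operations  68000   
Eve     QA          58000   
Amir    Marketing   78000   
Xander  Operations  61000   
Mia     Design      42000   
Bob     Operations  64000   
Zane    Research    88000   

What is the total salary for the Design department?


Design department members:
  Mia: 42000
Total = 42000 = 42000

ANSWER: 42000


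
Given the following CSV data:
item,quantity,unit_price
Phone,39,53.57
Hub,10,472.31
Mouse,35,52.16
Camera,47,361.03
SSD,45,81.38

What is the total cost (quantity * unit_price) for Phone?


Row: Phone
quantity = 39
unit_price = 53.57
total = 39 * 53.57 = 2089.23

ANSWER: 2089.23


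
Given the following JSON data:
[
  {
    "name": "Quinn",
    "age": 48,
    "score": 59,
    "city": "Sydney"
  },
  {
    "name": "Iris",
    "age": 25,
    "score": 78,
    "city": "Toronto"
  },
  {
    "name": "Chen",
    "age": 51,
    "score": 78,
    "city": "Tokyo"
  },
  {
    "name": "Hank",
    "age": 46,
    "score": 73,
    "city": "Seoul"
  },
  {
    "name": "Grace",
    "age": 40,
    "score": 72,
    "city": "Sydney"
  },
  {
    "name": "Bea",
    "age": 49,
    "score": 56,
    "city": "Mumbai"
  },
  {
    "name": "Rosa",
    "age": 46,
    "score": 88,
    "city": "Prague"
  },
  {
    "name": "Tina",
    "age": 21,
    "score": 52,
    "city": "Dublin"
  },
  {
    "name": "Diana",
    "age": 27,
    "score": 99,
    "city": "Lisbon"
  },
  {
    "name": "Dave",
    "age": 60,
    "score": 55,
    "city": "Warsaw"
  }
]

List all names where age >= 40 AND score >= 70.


Checking both conditions:
  Quinn (age=48, score=59) -> no
  Iris (age=25, score=78) -> no
  Chen (age=51, score=78) -> YES
  Hank (age=46, score=73) -> YES
  Grace (age=40, score=72) -> YES
  Bea (age=49, score=56) -> no
  Rosa (age=46, score=88) -> YES
  Tina (age=21, score=52) -> no
  Diana (age=27, score=99) -> no
  Dave (age=60, score=55) -> no


ANSWER: Chen, Hank, Grace, Rosa


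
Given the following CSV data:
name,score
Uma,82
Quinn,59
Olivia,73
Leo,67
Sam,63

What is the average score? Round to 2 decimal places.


Scores: 82, 59, 73, 67, 63
Sum = 344
Count = 5
Average = 344 / 5 = 68.80

ANSWER: 68.80


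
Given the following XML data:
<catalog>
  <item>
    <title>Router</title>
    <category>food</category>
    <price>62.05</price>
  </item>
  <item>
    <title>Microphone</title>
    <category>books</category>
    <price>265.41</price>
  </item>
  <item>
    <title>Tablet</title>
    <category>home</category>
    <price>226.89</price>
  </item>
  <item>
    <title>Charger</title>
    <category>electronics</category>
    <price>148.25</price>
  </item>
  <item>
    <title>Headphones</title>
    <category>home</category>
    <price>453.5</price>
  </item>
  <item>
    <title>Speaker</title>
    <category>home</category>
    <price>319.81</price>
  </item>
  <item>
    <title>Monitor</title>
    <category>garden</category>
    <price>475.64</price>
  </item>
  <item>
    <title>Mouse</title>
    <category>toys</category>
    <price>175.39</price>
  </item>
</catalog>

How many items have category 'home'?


Scanning <item> elements for <category>home</category>:
  Item 3: Tablet -> MATCH
  Item 5: Headphones -> MATCH
  Item 6: Speaker -> MATCH
Count: 3

ANSWER: 3


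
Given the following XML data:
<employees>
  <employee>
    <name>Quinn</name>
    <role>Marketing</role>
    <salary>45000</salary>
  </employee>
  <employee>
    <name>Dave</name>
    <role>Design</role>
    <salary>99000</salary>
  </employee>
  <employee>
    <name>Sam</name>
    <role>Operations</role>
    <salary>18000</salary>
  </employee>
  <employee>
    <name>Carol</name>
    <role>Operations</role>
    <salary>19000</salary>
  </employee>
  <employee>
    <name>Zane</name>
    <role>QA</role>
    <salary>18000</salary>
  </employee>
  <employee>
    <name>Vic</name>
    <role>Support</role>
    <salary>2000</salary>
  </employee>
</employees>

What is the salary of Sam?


Searching for <employee> with <name>Sam</name>
Found at position 3
<salary>18000</salary>

ANSWER: 18000


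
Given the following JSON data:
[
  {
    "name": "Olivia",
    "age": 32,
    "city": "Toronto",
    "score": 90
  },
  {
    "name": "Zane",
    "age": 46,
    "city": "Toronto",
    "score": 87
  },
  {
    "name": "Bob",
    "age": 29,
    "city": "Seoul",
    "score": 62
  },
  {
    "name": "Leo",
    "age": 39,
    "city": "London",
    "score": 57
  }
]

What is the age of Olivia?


Looking up record where name = Olivia
Record index: 0
Field 'age' = 32

ANSWER: 32


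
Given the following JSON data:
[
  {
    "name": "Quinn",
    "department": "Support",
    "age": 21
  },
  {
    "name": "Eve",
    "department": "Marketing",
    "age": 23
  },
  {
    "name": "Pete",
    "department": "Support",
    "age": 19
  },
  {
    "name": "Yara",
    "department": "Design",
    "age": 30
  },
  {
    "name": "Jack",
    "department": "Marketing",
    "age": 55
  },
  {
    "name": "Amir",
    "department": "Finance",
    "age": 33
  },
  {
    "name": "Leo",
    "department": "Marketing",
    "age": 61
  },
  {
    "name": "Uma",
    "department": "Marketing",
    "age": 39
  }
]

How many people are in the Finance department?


Scanning records for department = Finance
  Record 5: Amir
Count: 1

ANSWER: 1


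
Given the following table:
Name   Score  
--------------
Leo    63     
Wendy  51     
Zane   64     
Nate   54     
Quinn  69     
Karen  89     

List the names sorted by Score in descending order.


Sorting by Score (descending):
  Karen: 89
  Quinn: 69
  Zane: 64
  Leo: 63
  Nate: 54
  Wendy: 51


ANSWER: Karen, Quinn, Zane, Leo, Nate, Wendy


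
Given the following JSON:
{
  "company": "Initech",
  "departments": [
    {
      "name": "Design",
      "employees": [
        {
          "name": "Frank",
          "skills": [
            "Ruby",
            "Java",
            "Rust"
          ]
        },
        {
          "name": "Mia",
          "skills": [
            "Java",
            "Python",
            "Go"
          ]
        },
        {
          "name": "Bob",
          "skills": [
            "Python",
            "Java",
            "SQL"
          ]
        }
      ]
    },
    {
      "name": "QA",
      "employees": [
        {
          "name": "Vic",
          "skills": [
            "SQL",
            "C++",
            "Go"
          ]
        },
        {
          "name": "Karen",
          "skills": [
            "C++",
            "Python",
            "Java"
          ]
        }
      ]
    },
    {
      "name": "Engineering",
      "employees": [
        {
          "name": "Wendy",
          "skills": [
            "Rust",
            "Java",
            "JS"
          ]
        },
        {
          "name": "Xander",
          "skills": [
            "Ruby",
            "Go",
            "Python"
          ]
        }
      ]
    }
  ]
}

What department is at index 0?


Path: departments[0].name
Value: Design

ANSWER: Design


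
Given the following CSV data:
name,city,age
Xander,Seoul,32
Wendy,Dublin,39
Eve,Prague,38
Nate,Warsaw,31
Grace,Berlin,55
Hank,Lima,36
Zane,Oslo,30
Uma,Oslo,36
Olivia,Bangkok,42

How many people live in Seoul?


Scanning city column for 'Seoul':
  Row 1: Xander -> MATCH
Total matches: 1

ANSWER: 1


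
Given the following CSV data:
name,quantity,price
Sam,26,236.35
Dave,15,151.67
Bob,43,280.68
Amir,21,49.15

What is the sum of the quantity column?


Values in 'quantity' column:
  Row 1: 26
  Row 2: 15
  Row 3: 43
  Row 4: 21
Sum = 26 + 15 + 43 + 21 = 105

ANSWER: 105


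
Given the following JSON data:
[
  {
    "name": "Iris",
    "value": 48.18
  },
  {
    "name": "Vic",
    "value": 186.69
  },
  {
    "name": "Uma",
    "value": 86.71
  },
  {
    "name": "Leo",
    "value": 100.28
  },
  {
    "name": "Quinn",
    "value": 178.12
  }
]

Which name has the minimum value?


Comparing values:
  Iris: 48.18
  Vic: 186.69
  Uma: 86.71
  Leo: 100.28
  Quinn: 178.12
Minimum: Iris (48.18)

ANSWER: Iris


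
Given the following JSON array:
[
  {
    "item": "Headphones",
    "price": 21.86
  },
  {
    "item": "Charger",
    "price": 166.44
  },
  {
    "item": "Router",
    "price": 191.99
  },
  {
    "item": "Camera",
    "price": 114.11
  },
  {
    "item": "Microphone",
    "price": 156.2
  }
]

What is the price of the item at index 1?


Array index 1 -> Charger
price = 166.44

ANSWER: 166.44


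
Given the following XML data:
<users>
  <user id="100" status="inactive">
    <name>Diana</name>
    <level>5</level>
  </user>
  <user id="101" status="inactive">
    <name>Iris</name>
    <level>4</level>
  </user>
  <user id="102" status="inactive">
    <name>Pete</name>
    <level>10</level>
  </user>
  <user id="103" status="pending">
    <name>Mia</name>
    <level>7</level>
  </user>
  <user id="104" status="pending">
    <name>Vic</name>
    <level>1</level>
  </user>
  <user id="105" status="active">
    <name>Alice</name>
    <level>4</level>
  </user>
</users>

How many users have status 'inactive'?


Counting users with status='inactive':
  Diana (id=100) -> MATCH
  Iris (id=101) -> MATCH
  Pete (id=102) -> MATCH
Count: 3

ANSWER: 3


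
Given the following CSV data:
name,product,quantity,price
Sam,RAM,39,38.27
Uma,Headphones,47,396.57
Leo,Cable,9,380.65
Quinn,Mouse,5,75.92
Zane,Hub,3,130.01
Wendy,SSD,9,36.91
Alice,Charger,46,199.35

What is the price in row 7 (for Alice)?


Row 7: Alice
Column 'price' = 199.35

ANSWER: 199.35


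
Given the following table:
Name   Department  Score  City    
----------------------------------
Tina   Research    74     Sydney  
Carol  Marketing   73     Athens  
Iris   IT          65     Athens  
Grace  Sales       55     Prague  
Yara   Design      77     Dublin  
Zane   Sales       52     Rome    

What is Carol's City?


Row 2: Carol
City = Athens

ANSWER: Athens


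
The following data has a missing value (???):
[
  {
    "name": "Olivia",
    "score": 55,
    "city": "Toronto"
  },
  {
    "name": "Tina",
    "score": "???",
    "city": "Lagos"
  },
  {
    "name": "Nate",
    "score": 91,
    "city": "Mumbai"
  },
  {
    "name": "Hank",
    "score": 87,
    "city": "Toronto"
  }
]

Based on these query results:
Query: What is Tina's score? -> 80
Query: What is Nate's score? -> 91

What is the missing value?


The missing value is Tina's score
From query: Tina's score = 80

ANSWER: 80


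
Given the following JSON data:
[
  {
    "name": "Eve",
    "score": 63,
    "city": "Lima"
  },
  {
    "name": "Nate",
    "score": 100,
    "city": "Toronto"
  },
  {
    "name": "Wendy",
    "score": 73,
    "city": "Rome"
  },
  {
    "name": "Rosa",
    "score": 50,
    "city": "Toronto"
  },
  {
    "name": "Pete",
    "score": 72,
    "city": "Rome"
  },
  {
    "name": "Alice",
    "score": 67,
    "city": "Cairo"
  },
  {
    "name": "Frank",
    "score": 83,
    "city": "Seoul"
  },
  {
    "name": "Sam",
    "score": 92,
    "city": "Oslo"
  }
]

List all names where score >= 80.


Filtering records where score >= 80:
  Eve (score=63) -> no
  Nate (score=100) -> YES
  Wendy (score=73) -> no
  Rosa (score=50) -> no
  Pete (score=72) -> no
  Alice (score=67) -> no
  Frank (score=83) -> YES
  Sam (score=92) -> YES


ANSWER: Nate, Frank, Sam


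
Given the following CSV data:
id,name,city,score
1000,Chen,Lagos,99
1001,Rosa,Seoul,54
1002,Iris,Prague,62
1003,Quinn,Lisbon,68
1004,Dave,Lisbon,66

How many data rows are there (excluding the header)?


Counting rows (excluding header):
Header: id,name,city,score
Data rows: 5

ANSWER: 5


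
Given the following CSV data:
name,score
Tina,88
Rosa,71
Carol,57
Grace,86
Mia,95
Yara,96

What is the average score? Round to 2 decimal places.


Scores: 88, 71, 57, 86, 95, 96
Sum = 493
Count = 6
Average = 493 / 6 = 82.17

ANSWER: 82.17


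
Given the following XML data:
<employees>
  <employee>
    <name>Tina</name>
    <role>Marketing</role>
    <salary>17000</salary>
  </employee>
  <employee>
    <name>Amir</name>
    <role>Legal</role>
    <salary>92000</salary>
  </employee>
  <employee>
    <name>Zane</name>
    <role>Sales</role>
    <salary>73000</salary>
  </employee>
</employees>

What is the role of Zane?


Searching for <employee> with <name>Zane</name>
Found at position 3
<role>Sales</role>

ANSWER: Sales


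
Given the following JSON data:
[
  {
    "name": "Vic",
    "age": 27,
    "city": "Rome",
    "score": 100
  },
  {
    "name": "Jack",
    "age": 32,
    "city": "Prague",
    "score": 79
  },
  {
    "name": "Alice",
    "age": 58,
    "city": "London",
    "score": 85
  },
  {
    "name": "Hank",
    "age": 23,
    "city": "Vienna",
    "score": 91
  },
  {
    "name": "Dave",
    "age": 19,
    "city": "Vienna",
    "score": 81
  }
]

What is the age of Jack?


Looking up record where name = Jack
Record index: 1
Field 'age' = 32

ANSWER: 32


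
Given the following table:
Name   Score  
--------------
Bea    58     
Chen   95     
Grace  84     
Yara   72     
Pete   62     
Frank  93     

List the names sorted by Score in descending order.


Sorting by Score (descending):
  Chen: 95
  Frank: 93
  Grace: 84
  Yara: 72
  Pete: 62
  Bea: 58


ANSWER: Chen, Frank, Grace, Yara, Pete, Bea


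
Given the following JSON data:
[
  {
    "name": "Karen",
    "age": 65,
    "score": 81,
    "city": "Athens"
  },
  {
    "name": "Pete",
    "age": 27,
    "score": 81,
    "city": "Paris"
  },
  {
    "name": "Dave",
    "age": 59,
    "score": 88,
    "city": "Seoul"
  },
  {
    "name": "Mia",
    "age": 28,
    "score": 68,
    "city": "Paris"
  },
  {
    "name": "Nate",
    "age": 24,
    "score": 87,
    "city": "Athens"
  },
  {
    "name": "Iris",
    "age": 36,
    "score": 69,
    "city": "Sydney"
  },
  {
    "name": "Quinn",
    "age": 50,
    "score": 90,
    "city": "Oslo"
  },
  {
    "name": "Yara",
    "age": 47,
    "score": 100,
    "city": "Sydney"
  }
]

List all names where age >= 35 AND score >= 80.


Checking both conditions:
  Karen (age=65, score=81) -> YES
  Pete (age=27, score=81) -> no
  Dave (age=59, score=88) -> YES
  Mia (age=28, score=68) -> no
  Nate (age=24, score=87) -> no
  Iris (age=36, score=69) -> no
  Quinn (age=50, score=90) -> YES
  Yara (age=47, score=100) -> YES


ANSWER: Karen, Dave, Quinn, Yara
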